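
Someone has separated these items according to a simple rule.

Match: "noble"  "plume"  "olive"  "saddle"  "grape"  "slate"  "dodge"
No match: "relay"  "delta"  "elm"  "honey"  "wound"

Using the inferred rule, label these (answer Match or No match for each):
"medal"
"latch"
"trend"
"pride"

The common property of the 'Match' items is: ends with 'e'. No 'No match' item has it.
"medal": No match (ends with 'l').
"latch": No match (ends with 'h').
"trend": No match (ends with 'd').
"pride": Match (ends with 'e').

No match, No match, No match, Match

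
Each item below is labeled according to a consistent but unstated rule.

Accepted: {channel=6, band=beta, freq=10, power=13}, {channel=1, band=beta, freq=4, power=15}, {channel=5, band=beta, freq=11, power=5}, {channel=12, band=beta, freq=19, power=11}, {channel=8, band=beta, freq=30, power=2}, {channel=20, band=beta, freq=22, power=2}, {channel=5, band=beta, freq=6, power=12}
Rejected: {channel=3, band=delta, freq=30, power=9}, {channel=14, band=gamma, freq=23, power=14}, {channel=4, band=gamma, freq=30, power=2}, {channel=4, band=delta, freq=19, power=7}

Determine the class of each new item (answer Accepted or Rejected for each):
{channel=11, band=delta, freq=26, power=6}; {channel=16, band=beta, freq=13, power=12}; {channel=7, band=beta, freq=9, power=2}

Rejected, Accepted, Accepted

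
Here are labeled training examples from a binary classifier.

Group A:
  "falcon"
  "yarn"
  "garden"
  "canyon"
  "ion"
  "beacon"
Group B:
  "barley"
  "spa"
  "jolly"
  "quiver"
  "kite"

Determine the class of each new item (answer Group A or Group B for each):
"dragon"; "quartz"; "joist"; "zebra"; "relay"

Group A, Group B, Group B, Group B, Group B

A rule that fits every label: contains 'n' — true of each 'Group A' example, false of each 'Group B' one.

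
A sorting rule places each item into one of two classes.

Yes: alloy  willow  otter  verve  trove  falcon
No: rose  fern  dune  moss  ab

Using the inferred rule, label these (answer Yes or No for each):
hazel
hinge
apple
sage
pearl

Yes, Yes, Yes, No, Yes

One predicate separates the groups cleanly: length ≥ 5.
hazel — length 5, hence Yes. hinge — length 5, hence Yes. apple — length 5, hence Yes. sage — length 4, hence No. pearl — length 5, hence Yes.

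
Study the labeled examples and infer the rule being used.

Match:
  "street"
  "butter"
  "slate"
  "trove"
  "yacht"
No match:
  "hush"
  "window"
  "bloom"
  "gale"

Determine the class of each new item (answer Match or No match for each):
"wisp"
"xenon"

Checking candidate rules against both groups, what survives is: contains 't'.
"wisp" → no 't' → No match.
"xenon" → no 't' → No match.

No match, No match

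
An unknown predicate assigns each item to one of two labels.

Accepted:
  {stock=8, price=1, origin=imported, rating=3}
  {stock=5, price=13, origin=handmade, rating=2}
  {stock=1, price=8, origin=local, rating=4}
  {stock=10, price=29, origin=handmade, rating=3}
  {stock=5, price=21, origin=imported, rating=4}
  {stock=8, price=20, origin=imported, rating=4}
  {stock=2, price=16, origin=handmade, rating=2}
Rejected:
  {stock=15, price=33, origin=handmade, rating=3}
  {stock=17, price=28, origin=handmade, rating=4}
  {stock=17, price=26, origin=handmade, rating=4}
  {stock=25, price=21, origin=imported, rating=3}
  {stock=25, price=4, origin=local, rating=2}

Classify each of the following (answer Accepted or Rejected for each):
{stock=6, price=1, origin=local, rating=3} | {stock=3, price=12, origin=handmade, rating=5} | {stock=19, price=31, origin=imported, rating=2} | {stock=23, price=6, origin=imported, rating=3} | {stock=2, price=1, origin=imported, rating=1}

Accepted, Accepted, Rejected, Rejected, Accepted

The common property of the 'Accepted' items is: stock ≤ 10. No 'Rejected' item has it.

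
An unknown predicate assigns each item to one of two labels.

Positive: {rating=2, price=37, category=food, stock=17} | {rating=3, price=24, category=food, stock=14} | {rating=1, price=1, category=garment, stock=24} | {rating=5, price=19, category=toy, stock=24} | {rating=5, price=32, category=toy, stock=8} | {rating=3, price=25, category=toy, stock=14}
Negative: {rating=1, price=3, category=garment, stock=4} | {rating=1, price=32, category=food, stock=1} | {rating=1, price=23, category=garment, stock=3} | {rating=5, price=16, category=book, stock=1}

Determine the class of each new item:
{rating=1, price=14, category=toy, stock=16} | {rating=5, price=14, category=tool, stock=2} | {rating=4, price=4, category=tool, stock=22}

Every 'Positive' example satisfies: stock ≥ 8. None of the 'Negative' examples do.

Positive, Negative, Positive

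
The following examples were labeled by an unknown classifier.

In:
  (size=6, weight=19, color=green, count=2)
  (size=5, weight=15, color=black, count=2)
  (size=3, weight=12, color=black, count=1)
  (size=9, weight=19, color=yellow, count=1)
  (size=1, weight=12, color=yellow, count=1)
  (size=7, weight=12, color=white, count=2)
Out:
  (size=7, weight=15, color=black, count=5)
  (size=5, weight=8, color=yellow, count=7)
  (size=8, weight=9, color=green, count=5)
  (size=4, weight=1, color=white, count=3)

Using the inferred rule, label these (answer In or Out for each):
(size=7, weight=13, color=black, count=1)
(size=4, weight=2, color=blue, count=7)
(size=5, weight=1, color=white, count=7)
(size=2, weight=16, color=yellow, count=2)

The common property of the 'In' items is: count ≤ 2. No 'Out' item has it.
In: (size=7, weight=13, color=black, count=1), since count = 1. Out: (size=4, weight=2, color=blue, count=7), since count = 7. Out: (size=5, weight=1, color=white, count=7), since count = 7. In: (size=2, weight=16, color=yellow, count=2), since count = 2.

In, Out, Out, In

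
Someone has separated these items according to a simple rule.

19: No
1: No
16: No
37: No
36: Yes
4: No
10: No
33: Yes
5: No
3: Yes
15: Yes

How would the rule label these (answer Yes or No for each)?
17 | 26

No, No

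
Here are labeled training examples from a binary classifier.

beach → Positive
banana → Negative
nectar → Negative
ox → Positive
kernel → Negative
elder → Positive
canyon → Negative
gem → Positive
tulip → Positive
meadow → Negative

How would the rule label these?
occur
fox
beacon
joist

One predicate separates the groups cleanly: length ≤ 5.
occur: length 5, matches → Positive. fox: length 3, matches → Positive. beacon: length 6, lacks this property → Negative. joist: length 5, matches → Positive.

Positive, Positive, Negative, Positive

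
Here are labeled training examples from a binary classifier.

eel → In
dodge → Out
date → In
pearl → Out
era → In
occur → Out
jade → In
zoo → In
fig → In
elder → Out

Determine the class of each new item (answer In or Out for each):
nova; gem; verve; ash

The common property of the 'In' items is: length ≤ 4. No 'Out' item has it.

In, In, Out, In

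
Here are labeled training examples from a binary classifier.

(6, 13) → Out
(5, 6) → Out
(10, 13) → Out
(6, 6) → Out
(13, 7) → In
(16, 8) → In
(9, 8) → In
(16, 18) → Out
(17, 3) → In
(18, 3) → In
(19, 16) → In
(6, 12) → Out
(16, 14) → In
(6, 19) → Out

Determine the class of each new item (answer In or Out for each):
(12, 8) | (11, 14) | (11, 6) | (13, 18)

The pattern is that an item is 'In' exactly when: first > second.
(12, 8): In (12 > 8). (11, 14): Out (11 < 14). (11, 6): In (11 > 6). (13, 18): Out (13 < 18).

In, Out, In, Out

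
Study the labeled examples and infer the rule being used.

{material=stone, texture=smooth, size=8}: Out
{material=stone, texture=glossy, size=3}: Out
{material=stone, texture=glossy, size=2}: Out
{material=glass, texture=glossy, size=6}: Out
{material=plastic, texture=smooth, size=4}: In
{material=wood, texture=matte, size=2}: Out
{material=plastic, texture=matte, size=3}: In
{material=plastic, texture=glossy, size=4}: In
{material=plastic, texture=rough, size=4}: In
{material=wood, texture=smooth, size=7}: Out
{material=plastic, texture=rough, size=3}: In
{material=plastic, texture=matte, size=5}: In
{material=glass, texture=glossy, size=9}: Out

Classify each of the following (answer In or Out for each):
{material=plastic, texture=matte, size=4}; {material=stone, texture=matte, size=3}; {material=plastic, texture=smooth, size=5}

In, Out, In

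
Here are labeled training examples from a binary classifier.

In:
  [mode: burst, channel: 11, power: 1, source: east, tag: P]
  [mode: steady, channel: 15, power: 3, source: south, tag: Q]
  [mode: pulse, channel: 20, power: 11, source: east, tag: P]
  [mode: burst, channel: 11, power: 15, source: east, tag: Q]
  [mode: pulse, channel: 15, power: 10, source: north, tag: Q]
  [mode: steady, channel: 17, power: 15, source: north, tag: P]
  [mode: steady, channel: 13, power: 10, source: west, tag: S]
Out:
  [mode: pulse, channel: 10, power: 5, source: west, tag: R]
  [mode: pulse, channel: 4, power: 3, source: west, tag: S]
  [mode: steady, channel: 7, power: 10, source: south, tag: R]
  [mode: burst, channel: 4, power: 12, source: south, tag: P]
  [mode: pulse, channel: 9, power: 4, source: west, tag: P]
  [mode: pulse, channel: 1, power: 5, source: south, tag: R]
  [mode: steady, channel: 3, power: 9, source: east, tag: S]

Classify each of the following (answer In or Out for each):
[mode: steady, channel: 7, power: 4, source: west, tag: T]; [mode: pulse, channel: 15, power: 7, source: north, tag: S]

The common property of the 'In' items is: channel ≥ 11. No 'Out' item has it.

Out, In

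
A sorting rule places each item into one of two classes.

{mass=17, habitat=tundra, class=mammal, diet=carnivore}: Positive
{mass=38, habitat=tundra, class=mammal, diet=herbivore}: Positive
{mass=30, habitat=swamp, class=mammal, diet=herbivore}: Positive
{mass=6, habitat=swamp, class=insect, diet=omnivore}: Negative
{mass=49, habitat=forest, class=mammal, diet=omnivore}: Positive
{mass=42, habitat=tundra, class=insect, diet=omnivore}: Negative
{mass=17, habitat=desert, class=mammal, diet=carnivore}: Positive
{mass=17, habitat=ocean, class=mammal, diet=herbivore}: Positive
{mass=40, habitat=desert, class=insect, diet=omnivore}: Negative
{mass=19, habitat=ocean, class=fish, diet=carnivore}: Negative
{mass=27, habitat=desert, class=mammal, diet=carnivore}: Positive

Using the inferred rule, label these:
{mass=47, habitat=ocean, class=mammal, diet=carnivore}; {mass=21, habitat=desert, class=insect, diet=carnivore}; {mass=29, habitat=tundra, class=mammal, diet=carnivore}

Positive, Negative, Positive

The simplest hypothesis consistent with all the labels is: class is mammal.
Positive: {mass=47, habitat=ocean, class=mammal, diet=carnivore}, since class is mammal. Negative: {mass=21, habitat=desert, class=insect, diet=carnivore}, since class is insect. Positive: {mass=29, habitat=tundra, class=mammal, diet=carnivore}, since class is mammal.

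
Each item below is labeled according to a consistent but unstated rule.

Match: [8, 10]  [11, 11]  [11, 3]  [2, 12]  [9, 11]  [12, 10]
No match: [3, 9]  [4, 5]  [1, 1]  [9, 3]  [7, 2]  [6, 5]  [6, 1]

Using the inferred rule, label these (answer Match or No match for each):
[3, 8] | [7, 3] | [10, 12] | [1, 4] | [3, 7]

Rule: sum ≥ 14. This holds for each 'Match' example and fails for each 'No match' one.
[3, 8]: 3+8 = 11, does not satisfy this → No match.
[7, 3]: 7+3 = 10, does not satisfy this → No match.
[10, 12]: 10+12 = 22, satisfies this → Match.
[1, 4]: 1+4 = 5, does not satisfy this → No match.
[3, 7]: 3+7 = 10, does not satisfy this → No match.

No match, No match, Match, No match, No match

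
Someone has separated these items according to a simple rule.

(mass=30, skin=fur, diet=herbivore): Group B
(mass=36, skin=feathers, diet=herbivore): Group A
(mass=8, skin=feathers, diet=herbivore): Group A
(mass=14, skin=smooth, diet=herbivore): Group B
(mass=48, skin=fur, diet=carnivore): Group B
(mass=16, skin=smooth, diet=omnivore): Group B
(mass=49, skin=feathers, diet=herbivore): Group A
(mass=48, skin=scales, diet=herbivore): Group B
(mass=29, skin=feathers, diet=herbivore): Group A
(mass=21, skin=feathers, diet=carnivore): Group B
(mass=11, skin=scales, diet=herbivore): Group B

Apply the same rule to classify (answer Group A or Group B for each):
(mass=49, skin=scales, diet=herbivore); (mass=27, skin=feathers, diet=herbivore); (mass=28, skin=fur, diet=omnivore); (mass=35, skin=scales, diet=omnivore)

The classifier is using: skin is feathers AND diet is herbivore.
(mass=49, skin=scales, diet=herbivore): Group B (skin is scales, diet is herbivore). (mass=27, skin=feathers, diet=herbivore): Group A (skin is feathers, diet is herbivore). (mass=28, skin=fur, diet=omnivore): Group B (skin is fur, diet is omnivore). (mass=35, skin=scales, diet=omnivore): Group B (skin is scales, diet is omnivore).

Group B, Group A, Group B, Group B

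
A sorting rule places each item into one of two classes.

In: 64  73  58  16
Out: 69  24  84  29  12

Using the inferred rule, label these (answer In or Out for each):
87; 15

The common property of the 'In' items is: ≡ 1 (mod 3). No 'Out' item has it.
87 → 87 mod 3 = 0 → Out.
15 → 15 mod 3 = 0 → Out.

Out, Out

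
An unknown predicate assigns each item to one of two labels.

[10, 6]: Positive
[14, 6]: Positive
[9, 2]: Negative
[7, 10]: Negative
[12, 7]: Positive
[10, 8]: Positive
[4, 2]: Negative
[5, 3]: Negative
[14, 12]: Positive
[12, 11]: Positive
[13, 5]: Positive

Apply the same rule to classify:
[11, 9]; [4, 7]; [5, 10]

One predicate separates the groups cleanly: first ≥ 10.
[11, 9] — first 11, hence Positive.
[4, 7] — first 4, hence Negative.
[5, 10] — first 5, hence Negative.

Positive, Negative, Negative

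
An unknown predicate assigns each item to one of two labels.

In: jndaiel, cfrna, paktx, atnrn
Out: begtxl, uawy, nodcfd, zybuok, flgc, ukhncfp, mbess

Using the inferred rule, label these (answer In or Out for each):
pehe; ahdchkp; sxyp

Out, In, Out

The common property of the 'In' items is: odd length AND contains 'a'. No 'Out' item has it.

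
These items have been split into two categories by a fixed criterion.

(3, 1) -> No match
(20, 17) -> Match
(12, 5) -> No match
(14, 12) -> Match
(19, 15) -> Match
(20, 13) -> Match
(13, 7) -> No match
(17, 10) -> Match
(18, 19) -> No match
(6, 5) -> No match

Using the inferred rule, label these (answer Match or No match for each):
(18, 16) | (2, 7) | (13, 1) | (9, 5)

Rule: first > second AND sum ≥ 26. This holds for each 'Match' example and fails for each 'No match' one.
(18, 16): Match (18 > 16, 18+16 = 34).
(2, 7): No match (2 < 7, 2+7 = 9).
(13, 1): No match (13 > 1, 13+1 = 14).
(9, 5): No match (9 > 5, 9+5 = 14).

Match, No match, No match, No match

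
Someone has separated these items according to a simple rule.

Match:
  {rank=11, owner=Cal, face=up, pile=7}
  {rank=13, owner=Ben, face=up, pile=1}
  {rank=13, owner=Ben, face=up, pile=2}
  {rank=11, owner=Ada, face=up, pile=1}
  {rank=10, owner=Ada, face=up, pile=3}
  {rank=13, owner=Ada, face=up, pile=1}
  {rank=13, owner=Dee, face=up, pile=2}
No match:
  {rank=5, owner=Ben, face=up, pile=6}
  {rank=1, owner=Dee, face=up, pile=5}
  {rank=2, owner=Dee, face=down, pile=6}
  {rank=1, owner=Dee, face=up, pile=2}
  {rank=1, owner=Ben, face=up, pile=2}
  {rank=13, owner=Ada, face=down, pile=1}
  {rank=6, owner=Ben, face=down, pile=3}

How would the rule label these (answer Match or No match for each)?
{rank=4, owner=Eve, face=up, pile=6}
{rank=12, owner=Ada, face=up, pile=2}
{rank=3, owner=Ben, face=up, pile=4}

No match, Match, No match

All 'Match' examples share one property — face is up AND rank ≥ 6 — and every 'No match' example lacks it.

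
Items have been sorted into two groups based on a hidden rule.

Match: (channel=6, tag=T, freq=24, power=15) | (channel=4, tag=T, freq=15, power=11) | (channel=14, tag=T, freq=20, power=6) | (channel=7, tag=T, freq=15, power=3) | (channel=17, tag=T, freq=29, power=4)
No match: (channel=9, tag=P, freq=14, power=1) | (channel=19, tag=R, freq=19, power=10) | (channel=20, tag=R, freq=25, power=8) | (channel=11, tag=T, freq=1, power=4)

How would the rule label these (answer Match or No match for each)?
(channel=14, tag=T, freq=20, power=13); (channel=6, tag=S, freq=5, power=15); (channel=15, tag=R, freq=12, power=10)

The rule appears to be: tag is T AND freq ≥ 14.
(channel=14, tag=T, freq=20, power=13): tag is T, freq = 20, matches → Match.
(channel=6, tag=S, freq=5, power=15): tag is S, freq = 5, fails this test → No match.
(channel=15, tag=R, freq=12, power=10): tag is R, freq = 12, fails this test → No match.

Match, No match, No match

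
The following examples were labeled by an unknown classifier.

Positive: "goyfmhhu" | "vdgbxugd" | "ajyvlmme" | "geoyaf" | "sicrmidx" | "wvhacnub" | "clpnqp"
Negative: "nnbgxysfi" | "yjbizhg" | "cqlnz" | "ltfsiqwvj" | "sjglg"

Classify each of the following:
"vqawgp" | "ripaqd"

Positive, Positive

The rule appears to be: even length.
"vqawgp" — length 6, hence Positive. "ripaqd" — length 6, hence Positive.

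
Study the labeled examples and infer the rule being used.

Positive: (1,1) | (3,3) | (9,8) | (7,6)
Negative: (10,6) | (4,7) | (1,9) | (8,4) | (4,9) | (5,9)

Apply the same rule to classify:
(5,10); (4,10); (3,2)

The distinguishing property — |first − second| ≤ 1 — holds for all the 'Positive' cases and none of the 'Negative' cases.

Negative, Negative, Positive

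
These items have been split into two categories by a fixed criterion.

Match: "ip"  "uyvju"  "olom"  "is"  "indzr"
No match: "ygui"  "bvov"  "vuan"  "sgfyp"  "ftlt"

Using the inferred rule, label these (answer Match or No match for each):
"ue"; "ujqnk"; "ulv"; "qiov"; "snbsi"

Match, Match, Match, No match, No match

Checking candidate rules against both groups, what survives is: starts with a vowel.
"ue" — starts with 'u', hence Match.
"ujqnk" — starts with 'u', hence Match.
"ulv" — starts with 'u', hence Match.
"qiov" — starts with 'q', hence No match.
"snbsi" — starts with 's', hence No match.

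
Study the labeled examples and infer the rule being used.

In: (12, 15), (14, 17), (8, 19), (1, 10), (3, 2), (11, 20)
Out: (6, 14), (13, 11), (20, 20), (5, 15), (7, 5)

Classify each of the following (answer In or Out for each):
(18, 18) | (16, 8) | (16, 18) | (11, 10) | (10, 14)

One predicate separates the groups cleanly: sum is odd.
(18, 18) → 18+18 = 36 → Out. (16, 8) → 16+8 = 24 → Out. (16, 18) → 16+18 = 34 → Out. (11, 10) → 11+10 = 21 → In. (10, 14) → 10+14 = 24 → Out.

Out, Out, Out, In, Out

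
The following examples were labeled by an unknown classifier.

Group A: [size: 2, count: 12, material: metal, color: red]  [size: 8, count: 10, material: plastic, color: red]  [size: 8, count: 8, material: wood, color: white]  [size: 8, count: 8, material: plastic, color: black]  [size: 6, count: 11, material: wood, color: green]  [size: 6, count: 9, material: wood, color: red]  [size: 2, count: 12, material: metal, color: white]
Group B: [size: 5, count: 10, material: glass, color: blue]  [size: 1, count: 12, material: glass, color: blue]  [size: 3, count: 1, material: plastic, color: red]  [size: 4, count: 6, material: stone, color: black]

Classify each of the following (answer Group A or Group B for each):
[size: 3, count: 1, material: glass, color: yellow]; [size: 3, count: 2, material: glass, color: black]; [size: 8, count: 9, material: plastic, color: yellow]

The common property of the 'Group A' items is: material is metal OR size ≥ 6. No 'Group B' item has it.

Group B, Group B, Group A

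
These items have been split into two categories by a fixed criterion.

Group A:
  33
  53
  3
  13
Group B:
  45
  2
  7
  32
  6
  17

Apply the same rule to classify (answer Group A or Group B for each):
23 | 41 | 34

All 'Group A' examples share one property — ends in digit 3 — and every 'Group B' example lacks it.

Group A, Group B, Group B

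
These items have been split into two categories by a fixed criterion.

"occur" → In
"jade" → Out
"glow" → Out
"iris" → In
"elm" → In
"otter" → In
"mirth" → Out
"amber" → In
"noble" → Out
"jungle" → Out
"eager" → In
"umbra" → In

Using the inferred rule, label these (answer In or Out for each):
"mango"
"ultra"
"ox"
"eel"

The classifier is using: starts with a vowel.
"mango": starts with 'm', doesn't qualify → Out. "ultra": starts with 'u', satisfies this → In. "ox": starts with 'o', satisfies this → In. "eel": starts with 'e', satisfies this → In.

Out, In, In, In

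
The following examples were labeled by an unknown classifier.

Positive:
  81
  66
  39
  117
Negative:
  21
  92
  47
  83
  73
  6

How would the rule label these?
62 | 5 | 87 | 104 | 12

Negative, Negative, Positive, Negative, Negative

One predicate separates the groups cleanly: multiple of 3 AND at least 39.
62 → 62 = 3·20 + 2, 62 ≥ 39 → Negative. 5 → 5 = 3·1 + 2, 5 < 39 → Negative. 87 → 87 = 3·29, 87 ≥ 39 → Positive. 104 → 104 = 3·34 + 2, 104 ≥ 39 → Negative. 12 → 12 = 3·4, 12 < 39 → Negative.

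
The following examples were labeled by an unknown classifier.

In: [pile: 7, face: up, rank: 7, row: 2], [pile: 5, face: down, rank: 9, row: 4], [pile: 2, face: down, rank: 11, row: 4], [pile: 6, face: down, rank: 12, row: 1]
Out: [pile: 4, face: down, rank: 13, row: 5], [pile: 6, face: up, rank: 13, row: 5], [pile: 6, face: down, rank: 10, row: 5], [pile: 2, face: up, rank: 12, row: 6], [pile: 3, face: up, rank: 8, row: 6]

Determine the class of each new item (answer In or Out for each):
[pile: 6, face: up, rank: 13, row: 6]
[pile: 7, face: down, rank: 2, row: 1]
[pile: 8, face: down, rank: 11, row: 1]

Out, In, In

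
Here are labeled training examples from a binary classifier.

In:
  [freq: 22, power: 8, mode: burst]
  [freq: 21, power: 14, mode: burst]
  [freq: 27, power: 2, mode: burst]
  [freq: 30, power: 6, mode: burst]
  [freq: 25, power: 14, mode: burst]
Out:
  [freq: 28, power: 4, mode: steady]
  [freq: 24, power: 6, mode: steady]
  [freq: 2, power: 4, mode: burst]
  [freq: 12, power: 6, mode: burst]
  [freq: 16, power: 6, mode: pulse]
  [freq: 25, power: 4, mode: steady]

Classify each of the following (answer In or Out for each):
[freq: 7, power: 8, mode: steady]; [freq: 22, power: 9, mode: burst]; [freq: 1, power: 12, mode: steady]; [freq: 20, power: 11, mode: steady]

'In' ⟺ mode is burst AND freq ≥ 16.

Out, In, Out, Out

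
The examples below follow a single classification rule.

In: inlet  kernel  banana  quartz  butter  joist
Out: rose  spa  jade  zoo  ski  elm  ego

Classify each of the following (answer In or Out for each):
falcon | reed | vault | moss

In, Out, In, Out

The rule appears to be: length ≥ 5.
falcon — length 6, hence In.
reed — length 4, hence Out.
vault — length 5, hence In.
moss — length 4, hence Out.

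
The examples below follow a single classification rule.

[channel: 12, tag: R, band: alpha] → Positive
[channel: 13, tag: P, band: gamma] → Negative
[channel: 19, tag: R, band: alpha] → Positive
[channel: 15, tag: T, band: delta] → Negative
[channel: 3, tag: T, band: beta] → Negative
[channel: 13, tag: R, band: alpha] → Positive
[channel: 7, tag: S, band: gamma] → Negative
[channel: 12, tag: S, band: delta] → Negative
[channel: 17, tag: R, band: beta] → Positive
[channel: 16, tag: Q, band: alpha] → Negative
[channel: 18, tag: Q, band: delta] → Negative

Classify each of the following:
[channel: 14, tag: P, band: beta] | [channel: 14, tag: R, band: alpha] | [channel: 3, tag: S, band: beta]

The rule appears to be: tag is R.
[channel: 14, tag: P, band: beta]: Negative (tag is P).
[channel: 14, tag: R, band: alpha]: Positive (tag is R).
[channel: 3, tag: S, band: beta]: Negative (tag is S).

Negative, Positive, Negative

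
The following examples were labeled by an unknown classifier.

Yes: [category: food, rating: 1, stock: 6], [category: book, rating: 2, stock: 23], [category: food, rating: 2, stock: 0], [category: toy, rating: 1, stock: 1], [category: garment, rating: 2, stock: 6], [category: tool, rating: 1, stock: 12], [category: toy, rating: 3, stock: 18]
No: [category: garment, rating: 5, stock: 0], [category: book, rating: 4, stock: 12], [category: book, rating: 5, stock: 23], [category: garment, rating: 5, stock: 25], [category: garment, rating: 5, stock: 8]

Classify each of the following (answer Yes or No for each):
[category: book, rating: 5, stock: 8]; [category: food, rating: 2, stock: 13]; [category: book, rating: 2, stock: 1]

All 'Yes' examples share one property — rating ≤ 3 — and every 'No' example lacks it.
[category: book, rating: 5, stock: 8] → rating = 5 → No.
[category: food, rating: 2, stock: 13] → rating = 2 → Yes.
[category: book, rating: 2, stock: 1] → rating = 2 → Yes.

No, Yes, Yes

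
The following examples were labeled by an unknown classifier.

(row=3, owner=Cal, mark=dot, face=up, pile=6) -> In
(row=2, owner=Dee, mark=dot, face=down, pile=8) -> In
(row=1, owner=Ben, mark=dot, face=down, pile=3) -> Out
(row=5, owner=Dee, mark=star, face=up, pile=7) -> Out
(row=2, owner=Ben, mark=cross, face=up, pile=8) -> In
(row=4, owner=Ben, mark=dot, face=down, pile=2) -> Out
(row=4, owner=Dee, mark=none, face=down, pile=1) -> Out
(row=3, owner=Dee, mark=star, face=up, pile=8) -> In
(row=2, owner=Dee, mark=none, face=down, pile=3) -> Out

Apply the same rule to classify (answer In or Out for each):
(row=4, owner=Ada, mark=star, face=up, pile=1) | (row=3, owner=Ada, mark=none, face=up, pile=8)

The rule appears to be: row ≤ 3 AND pile ≥ 6.

Out, In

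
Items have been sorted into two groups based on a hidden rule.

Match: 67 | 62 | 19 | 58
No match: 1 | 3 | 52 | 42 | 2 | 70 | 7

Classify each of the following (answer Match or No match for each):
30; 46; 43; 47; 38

All 'Match' examples share one property — digit sum ≥ 8 — and every 'No match' example lacks it.
No match: 30, since digit sum 3+0 = 3. Match: 46, since digit sum 4+6 = 10. No match: 43, since digit sum 4+3 = 7. Match: 47, since digit sum 4+7 = 11. Match: 38, since digit sum 3+8 = 11.

No match, Match, No match, Match, Match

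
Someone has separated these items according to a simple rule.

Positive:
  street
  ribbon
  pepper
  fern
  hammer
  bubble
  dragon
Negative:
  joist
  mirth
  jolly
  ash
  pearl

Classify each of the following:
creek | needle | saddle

Looking at the examples, the only property every 'Positive' case has and every 'Negative' case lacks is: even length.
creek — length 5, hence Negative. needle — length 6, hence Positive. saddle — length 6, hence Positive.

Negative, Positive, Positive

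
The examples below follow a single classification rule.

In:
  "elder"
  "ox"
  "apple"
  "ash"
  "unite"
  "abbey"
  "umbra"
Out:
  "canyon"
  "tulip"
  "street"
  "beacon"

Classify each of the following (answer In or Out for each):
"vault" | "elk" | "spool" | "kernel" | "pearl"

The common property of the 'In' items is: starts with a vowel. No 'Out' item has it.
"vault": starts with 'v', fails this test → Out. "elk": starts with 'e', qualifies → In. "spool": starts with 's', fails this test → Out. "kernel": starts with 'k', fails this test → Out. "pearl": starts with 'p', fails this test → Out.

Out, In, Out, Out, Out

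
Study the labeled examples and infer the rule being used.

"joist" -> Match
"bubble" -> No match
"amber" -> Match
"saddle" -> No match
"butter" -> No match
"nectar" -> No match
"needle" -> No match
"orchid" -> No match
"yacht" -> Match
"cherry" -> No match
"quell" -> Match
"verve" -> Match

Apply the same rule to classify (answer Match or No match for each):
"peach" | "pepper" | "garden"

The simplest hypothesis consistent with all the labels is: odd length.

Match, No match, No match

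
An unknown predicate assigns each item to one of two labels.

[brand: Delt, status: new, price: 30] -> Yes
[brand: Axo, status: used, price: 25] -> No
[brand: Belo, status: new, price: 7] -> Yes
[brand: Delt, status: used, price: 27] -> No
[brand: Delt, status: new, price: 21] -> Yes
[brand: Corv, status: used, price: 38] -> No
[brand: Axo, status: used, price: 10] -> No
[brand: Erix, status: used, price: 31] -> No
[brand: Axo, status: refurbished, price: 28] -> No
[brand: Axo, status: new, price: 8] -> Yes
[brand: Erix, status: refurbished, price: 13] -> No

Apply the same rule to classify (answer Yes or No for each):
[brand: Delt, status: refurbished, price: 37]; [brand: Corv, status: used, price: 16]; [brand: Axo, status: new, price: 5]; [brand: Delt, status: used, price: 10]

No, No, Yes, No

Comparing the two groups points to one rule — status is new.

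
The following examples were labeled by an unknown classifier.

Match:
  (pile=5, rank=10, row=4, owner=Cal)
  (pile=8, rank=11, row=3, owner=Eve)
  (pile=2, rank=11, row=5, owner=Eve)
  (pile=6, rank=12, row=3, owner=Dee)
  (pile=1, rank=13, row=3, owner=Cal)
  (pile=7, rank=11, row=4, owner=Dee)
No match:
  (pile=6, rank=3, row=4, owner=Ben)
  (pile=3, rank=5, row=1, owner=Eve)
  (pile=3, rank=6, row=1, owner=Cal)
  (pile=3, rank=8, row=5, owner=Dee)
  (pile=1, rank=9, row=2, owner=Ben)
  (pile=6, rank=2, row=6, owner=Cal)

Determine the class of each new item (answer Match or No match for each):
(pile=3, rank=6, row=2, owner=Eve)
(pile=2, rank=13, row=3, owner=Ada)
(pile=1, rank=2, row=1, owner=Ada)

The rule appears to be: rank ≥ 10.

No match, Match, No match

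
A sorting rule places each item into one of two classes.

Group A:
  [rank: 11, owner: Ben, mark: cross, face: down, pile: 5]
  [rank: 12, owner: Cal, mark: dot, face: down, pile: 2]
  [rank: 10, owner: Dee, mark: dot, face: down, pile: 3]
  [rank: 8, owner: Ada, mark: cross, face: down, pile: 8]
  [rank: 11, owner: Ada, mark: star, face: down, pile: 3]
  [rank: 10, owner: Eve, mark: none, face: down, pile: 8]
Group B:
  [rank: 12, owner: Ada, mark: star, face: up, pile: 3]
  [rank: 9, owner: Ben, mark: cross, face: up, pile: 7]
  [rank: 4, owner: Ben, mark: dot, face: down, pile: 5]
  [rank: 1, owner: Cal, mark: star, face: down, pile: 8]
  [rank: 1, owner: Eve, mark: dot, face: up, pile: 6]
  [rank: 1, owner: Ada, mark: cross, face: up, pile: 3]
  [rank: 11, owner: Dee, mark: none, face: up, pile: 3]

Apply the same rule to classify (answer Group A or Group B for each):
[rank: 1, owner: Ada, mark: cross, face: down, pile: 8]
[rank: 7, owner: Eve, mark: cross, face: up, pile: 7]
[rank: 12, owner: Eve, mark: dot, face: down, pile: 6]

Group B, Group B, Group A

The rule appears to be: face is down AND rank ≥ 8.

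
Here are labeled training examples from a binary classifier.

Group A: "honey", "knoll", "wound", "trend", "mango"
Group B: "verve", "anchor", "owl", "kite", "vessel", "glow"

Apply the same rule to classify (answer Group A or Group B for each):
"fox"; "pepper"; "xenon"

Group B, Group B, Group A

The distinguishing property — odd length AND contains 'n' — holds for all the 'Group A' cases and none of the 'Group B' cases.
"fox" → length 3, no 'n' → Group B. "pepper" → length 6, no 'n' → Group B. "xenon" → length 5, has 'n' → Group A.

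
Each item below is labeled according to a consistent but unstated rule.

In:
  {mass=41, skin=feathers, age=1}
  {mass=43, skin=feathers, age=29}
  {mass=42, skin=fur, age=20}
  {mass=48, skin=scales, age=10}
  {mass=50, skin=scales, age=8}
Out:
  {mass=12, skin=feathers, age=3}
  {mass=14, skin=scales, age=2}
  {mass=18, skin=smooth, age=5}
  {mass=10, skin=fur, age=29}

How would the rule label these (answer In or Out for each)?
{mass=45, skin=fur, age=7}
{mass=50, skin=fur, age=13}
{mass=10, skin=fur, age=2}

In, In, Out

The simplest hypothesis consistent with all the labels is: mass ≥ 41.
{mass=45, skin=fur, age=7}: mass = 45 — meets the rule, so In.
{mass=50, skin=fur, age=13}: mass = 50 — meets the rule, so In.
{mass=10, skin=fur, age=2}: mass = 10 — does not fit, so Out.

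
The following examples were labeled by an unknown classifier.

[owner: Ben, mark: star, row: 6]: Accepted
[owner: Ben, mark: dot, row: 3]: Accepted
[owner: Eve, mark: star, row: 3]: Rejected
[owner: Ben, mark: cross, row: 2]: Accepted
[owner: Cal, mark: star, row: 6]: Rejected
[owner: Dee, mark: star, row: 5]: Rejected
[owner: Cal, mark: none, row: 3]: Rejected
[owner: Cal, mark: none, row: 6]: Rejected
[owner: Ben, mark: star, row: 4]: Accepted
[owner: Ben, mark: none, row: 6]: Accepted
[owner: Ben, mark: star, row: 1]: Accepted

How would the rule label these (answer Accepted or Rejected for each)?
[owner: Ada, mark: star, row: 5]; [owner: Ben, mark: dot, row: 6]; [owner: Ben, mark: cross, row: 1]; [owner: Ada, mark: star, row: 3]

Rejected, Accepted, Accepted, Rejected

'Accepted' ⟺ owner is Ben.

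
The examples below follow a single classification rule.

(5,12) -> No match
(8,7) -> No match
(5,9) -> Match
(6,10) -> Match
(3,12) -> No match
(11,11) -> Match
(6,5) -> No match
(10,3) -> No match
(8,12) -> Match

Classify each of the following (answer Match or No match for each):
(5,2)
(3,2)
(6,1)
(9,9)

Rule: sum is even. This holds for each 'Match' example and fails for each 'No match' one.
(5,2) — 5+2 = 7, hence No match.
(3,2) — 3+2 = 5, hence No match.
(6,1) — 6+1 = 7, hence No match.
(9,9) — 9+9 = 18, hence Match.

No match, No match, No match, Match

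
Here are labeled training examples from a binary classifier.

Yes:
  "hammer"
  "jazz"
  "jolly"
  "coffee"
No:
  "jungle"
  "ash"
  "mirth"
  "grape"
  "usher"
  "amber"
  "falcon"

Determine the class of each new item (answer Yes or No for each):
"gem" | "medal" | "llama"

No, No, Yes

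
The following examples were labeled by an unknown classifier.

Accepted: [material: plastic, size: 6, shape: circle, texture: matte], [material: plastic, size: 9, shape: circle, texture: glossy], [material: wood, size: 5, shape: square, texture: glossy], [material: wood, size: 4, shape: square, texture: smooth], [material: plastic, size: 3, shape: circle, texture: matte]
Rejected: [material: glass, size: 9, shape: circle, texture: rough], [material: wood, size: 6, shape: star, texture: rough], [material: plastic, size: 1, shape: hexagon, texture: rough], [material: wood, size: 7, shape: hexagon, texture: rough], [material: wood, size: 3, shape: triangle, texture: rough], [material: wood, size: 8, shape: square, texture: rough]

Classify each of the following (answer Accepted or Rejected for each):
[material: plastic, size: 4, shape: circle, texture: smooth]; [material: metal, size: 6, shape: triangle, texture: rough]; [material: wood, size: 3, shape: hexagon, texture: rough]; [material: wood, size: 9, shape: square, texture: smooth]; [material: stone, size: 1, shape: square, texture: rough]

Comparing the two groups points to one rule — texture is not rough.

Accepted, Rejected, Rejected, Accepted, Rejected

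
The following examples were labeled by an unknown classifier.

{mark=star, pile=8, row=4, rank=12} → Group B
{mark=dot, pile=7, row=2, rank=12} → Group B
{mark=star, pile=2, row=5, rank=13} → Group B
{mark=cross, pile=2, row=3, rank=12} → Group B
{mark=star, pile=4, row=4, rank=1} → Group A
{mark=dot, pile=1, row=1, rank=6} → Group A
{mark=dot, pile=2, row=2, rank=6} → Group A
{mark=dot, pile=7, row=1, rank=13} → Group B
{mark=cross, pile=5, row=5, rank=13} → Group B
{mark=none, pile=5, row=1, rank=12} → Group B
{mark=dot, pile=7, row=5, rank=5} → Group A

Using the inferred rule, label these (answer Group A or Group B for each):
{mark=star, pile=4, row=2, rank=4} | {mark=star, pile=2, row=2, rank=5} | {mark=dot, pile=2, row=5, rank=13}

Group A, Group A, Group B

A rule that fits every label: rank ≤ 6 — true of each 'Group A' example, false of each 'Group B' one.
Group A: {mark=star, pile=4, row=2, rank=4}, since rank = 4.
Group A: {mark=star, pile=2, row=2, rank=5}, since rank = 5.
Group B: {mark=dot, pile=2, row=5, rank=13}, since rank = 13.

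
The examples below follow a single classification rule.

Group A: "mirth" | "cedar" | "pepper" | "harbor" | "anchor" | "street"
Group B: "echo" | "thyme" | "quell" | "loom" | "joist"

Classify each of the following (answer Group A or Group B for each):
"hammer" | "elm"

Group A, Group B

Looking at the examples, the only property every 'Group A' case has and every 'Group B' case lacks is: contains 'r'.
Group A: "hammer", since has 'r'. Group B: "elm", since no 'r'.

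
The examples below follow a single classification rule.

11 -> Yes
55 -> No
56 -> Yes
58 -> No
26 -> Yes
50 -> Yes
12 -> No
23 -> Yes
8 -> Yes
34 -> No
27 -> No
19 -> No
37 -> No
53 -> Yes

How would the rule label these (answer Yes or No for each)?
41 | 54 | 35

Yes, No, Yes

Rule: ≡ 2 (mod 3). This holds for each 'Yes' example and fails for each 'No' one.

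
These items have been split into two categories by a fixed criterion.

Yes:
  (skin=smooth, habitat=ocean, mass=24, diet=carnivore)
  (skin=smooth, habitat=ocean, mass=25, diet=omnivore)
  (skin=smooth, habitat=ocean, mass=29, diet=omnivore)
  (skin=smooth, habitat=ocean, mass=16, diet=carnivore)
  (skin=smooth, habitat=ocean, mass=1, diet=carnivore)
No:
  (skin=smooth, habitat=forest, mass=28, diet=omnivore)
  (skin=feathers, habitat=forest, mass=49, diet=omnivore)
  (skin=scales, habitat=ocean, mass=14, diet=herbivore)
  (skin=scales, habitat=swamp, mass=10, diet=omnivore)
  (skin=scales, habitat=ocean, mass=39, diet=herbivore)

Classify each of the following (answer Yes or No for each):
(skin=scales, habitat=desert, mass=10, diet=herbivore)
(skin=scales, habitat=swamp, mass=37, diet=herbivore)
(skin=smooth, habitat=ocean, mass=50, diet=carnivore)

The simplest hypothesis consistent with all the labels is: habitat is ocean AND skin is smooth.
(skin=scales, habitat=desert, mass=10, diet=herbivore) — habitat is desert, skin is scales, hence No. (skin=scales, habitat=swamp, mass=37, diet=herbivore) — habitat is swamp, skin is scales, hence No. (skin=smooth, habitat=ocean, mass=50, diet=carnivore) — habitat is ocean, skin is smooth, hence Yes.

No, No, Yes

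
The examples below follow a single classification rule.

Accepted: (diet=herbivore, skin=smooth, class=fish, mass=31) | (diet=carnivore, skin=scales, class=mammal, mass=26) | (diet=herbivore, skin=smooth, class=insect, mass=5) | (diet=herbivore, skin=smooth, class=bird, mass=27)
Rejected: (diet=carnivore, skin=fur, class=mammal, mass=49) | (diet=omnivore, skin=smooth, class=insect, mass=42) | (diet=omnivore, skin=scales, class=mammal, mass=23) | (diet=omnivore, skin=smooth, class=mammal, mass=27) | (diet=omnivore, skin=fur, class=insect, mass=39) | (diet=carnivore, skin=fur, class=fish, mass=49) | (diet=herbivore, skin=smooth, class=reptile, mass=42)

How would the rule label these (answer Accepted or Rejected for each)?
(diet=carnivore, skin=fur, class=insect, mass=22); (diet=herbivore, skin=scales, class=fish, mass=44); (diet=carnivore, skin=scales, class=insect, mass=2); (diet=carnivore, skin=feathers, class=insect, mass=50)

Accepted, Rejected, Accepted, Rejected

Every 'Accepted' example satisfies: diet is not omnivore AND mass ≤ 31. None of the 'Rejected' examples do.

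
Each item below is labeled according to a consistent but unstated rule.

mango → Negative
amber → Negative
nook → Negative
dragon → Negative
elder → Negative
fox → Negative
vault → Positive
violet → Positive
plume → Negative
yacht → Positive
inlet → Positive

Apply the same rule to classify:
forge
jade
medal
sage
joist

Negative, Negative, Negative, Negative, Positive

The classifier is using: contains 't'.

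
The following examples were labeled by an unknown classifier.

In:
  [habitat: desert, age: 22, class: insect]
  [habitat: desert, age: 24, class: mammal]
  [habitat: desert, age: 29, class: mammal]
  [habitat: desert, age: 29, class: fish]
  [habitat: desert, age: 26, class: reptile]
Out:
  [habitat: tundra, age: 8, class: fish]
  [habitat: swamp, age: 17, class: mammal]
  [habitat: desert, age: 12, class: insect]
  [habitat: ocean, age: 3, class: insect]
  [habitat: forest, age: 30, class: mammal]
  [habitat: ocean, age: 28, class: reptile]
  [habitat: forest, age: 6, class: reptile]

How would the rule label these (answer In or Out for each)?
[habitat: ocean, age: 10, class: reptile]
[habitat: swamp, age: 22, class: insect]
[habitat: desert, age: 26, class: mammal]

A rule that fits every label: habitat is desert AND age ≥ 17 — true of each 'In' example, false of each 'Out' one.

Out, Out, In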